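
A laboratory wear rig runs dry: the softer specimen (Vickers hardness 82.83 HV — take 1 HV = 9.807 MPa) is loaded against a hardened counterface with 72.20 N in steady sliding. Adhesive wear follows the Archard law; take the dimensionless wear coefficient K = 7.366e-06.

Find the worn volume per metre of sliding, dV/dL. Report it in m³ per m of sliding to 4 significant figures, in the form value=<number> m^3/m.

value=6.547e-13 m^3/m

The computation keeps full float precision — quoted intermediates are rounded, and a lone final rounding: four significant digits.
Hardness H = 82.83 HV × 9.807 MPa/HV = 812.3 MPa = 8.123e+08 Pa.
In SI base units: W = 72.20 N, H = 8.123e+08 Pa, K = 7.366e-06.
Volumetric rate dV/dL = K·W/H: 7.366e-06 · 72.20 / 8.123e+08 = 6.547e-13 m³/m.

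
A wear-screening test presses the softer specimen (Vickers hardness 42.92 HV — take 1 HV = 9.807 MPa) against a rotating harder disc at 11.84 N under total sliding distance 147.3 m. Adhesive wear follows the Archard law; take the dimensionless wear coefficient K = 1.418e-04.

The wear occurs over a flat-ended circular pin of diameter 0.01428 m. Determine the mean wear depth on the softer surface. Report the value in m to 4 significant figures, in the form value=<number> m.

value=3.668e-06 m

Intermediate values appear rounded, and all arithmetic maintains full precision, and one last rounding, at 4 significant figures.
Convert: Hardness H = 42.92 HV × 9.807 MPa/HV = 420.9 MPa = 4.209e+08 Pa.
Convert: Contact area A = π·d²/4 = π·(0.01428 m)²/4 = 1.602e-04 m².
Working in SI base units: W = 11.84 N, H = 4.209e+08 Pa, K = 1.418e-04.
Archard volume V = K·W·L/H = 1.418e-04 · 11.84 · 147.3 / 4.209e+08 = 5.875e-10 m³.
Average depth h = V/A = 5.875e-10 / 1.602e-04 = 3.668e-06 m.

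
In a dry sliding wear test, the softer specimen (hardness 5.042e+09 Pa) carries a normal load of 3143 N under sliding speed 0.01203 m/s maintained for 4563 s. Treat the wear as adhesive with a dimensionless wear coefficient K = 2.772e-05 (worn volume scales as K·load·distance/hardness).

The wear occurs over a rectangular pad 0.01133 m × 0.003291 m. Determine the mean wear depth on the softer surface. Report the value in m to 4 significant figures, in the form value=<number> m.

value=2.544e-05 m

Intermediates are printed rounded — all working math keeps exact precision; a lone final rounding, at 4 significant figures.
Path length L = v·t = 0.01203 m/s × 4563 s = 54.89 m.
Contact area A = 0.01133 m × 0.003291 m = 3.729e-05 m².
Collected in SI base units: W = 3143 N, H = 5.042e+09 Pa, K = 2.772e-05.
The Archard volume V = K·W·L/H = 2.772e-05 · 3143 · 54.89 / 5.042e+09 = 9.485e-10 m³.
Average depth h = V/A = 9.485e-10 / 3.729e-05 = 2.544e-05 m.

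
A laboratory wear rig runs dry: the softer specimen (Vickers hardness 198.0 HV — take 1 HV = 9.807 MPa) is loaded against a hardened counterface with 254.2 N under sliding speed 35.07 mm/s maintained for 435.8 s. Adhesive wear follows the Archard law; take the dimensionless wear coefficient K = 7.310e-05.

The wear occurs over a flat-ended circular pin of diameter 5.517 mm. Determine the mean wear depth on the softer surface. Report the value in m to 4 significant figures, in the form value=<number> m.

Intermediates are printed rounded; the algebra carries full precision — one last rounding to four significant figures.
Sliding speed v = 35.07 mm/s = 0.03507 m/s. Total distance L = v·t = 0.03507 m/s × 435.8 s = 15.28 m.
Hardness H = 198.0 HV × 9.807 MPa/HV = 1942 MPa = 1.942e+09 Pa.
Pin diameter d = 5.517 mm = 0.005517 m. Contact area A = π·d²/4 = π·(0.005517 m)²/4 = 2.391e-05 m².
As SI base values: W = 254.2 N, H = 1.942e+09 Pa, K = 7.310e-05.
By Archard's law, V = K·W·L/H = 7.310e-05 · 254.2 · 15.28 / 1.942e+09 = 1.463e-10 m³.
Average depth h = V/A = 1.463e-10 / 2.391e-05 = 6.118e-06 m.

value=6.118e-06 m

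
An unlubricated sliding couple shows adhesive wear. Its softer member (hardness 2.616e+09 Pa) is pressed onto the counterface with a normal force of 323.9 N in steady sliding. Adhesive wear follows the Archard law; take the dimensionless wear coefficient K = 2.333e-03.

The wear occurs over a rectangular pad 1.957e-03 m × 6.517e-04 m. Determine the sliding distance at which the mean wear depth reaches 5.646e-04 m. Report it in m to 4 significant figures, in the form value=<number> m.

The intermediates are displayed rounded. The computation holds exact precision, and a lone final rounding: 4 significant digits.
Contact area A = 1.957e-03 m × 6.517e-04 m = 1.275e-06 m².
Expressed in SI base units: W = 323.9 N, H = 2.616e+09 Pa, K = 2.333e-03.
Volume at the limit: V_lim = h_lim·A = 5.646e-04 · 1.275e-06 = 7.201e-10 m³.
Thus life L = V_lim·H/(K·W) = 7.201e-10 · 2.616e+09 / (2.333e-03 · 323.9) = 2.493 m.

value=2.493 m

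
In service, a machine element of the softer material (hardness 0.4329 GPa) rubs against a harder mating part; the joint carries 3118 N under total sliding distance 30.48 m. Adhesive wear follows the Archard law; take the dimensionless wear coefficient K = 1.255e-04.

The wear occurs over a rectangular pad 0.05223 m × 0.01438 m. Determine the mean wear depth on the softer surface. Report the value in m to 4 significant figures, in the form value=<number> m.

value=3.668e-05 m

Intermediates are shown rounded; all arithmetic maintains full precision; rounded once at the end to 4 significant figures.
Convert: Hardness H = 0.4329 GPa = 4.329e+08 Pa.
Convert: Contact area A = 0.05223 m × 0.01438 m = 7.511e-04 m².
Collected in SI base units: W = 3118 N, H = 4.329e+08 Pa, K = 1.255e-04.
By Archard's law, V = K·W·L/H = 1.255e-04 · 3118 · 30.48 / 4.329e+08 = 2.755e-08 m³.
Mean depth h = V/A = 2.755e-08 / 7.511e-04 = 3.668e-05 m.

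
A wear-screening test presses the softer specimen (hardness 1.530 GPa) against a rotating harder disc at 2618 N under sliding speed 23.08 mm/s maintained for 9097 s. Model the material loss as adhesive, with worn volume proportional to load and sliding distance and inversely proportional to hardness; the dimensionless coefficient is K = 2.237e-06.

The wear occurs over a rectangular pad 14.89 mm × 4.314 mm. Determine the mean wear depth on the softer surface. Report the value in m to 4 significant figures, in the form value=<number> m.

Shown intermediates are rounded; all working math holds full float precision — rounded once at the end, at 4 significant digits.
Convert: Sliding speed v = 23.08 mm/s = 0.02308 m/s. Distance L = v·t = 0.02308 m/s × 9097 s = 210.0 m.
Convert: Hardness H = 1.530 GPa = 1.530e+09 Pa.
Convert: Pad sides 14.89 mm × 4.314 mm = 0.01489 m × 0.004314 m. Contact area A = 0.01489 m × 0.004314 m = 6.424e-05 m².
Restated in SI base units: W = 2618 N, H = 1.530e+09 Pa, K = 2.237e-06.
By Archard's law, V = K·W·L/H = 2.237e-06 · 2618 · 210.0 / 1.530e+09 = 8.037e-10 m³.
Average depth h = V/A = 8.037e-10 / 6.424e-05 = 1.251e-05 m.

value=1.251e-05 m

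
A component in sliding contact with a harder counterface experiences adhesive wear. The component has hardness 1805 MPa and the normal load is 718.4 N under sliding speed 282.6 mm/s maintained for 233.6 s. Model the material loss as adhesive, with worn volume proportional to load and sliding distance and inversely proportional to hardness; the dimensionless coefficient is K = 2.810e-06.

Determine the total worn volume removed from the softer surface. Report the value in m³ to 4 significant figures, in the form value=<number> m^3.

The intermediates are shown rounded — the algebra runs at full float precision — a lone final rounding: four significant digits.
Convert: Sliding speed v = 282.6 mm/s = 0.2826 m/s. Sliding distance L = v·t = 0.2826 m/s × 233.6 s = 66.02 m.
Convert: Hardness H = 1805 MPa = 1.805e+09 Pa.
Collected in SI base units: W = 718.4 N, H = 1.805e+09 Pa, K = 2.810e-06.
Archard volume V = K·W·L/H = 2.810e-06 · 718.4 · 66.02 / 1.805e+09 = 7.383e-11 m³.

value=7.383e-11 m^3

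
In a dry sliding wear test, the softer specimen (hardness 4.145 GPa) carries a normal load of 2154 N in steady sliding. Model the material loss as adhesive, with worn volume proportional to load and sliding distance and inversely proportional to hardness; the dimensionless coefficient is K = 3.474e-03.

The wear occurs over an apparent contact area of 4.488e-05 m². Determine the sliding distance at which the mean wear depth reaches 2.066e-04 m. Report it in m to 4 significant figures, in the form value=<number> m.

value=5.136 m

Each operation keeps full precision. The intermediates are printed rounded. Rounded once at the end, at four significant figures.
Convert: Hardness H = 4.145 GPa = 4.145e+09 Pa.
SI base units throughout: W = 2154 N, H = 4.145e+09 Pa, K = 3.474e-03.
Limit volume V_lim = h_lim·A = 2.066e-04 · 4.488e-05 = 9.272e-09 m³.
So the life L = V_lim·H/(K·W) = 9.272e-09 · 4.145e+09 / (3.474e-03 · 2154) = 5.136 m.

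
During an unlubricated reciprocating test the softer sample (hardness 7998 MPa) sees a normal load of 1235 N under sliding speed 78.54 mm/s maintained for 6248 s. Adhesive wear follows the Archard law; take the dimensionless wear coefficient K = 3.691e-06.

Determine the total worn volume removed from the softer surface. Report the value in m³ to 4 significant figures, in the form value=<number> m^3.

value=2.797e-10 m^3

The computation carries exact precision — intermediate values are printed rounded; one last rounding to 4 significant figures.
Convert: Sliding speed v = 78.54 mm/s = 0.07854 m/s. Distance covered L = v·t = 0.07854 m/s × 6248 s = 490.7 m.
Convert: Hardness H = 7998 MPa = 7.998e+09 Pa.
Restated in SI base units: W = 1235 N, H = 7.998e+09 Pa, K = 3.691e-06.
Worn volume V = K·W·L/H = 3.691e-06 · 1235 · 490.7 / 7.998e+09 = 2.797e-10 m³.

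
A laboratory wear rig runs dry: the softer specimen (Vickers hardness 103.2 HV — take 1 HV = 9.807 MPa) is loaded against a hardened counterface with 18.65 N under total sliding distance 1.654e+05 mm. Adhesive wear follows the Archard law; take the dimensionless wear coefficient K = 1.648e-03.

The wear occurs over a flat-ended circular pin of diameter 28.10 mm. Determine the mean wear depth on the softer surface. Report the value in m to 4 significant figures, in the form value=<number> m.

value=8.099e-06 m

Intermediate values appear rounded. The computation keeps full float precision; one final rounding to 4 significant digits.
Convert: Path length L = 1.654e+05 mm = 165.4 m.
Convert: Hardness H = 103.2 HV × 9.807 MPa/HV = 1012 MPa = 1.012e+09 Pa.
Convert: Pin diameter d = 28.10 mm = 0.02810 m. Contact area A = π·d²/4 = π·(0.02810 m)²/4 = 6.202e-04 m².
Expressed in SI base units: W = 18.65 N, H = 1.012e+09 Pa, K = 1.648e-03.
The Archard volume V = K·W·L/H = 1.648e-03 · 18.65 · 165.4 / 1.012e+09 = 5.023e-09 m³.
Mean depth h = V/A = 5.023e-09 / 6.202e-04 = 8.099e-06 m.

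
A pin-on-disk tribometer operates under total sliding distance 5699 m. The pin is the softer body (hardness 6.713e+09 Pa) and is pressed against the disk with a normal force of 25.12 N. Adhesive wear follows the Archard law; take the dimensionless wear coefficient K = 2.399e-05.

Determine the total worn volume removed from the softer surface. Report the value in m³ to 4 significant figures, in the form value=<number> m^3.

All working math keeps full float precision — intermediate values appear rounded. Rounded just once: 4 significant digits.
Restated in SI base units: W = 25.12 N, H = 6.713e+09 Pa, K = 2.399e-05.
Volume removed: V = K·W·L/H = 2.399e-05 · 25.12 · 5699 / 6.713e+09 = 5.116e-10 m³.

value=5.116e-10 m^3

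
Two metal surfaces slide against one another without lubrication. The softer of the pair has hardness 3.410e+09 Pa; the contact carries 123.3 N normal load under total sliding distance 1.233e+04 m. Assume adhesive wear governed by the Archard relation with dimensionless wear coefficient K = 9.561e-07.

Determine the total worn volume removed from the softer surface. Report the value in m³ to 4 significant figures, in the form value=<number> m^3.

value=4.263e-10 m^3

All working math carries exact precision, and intermediates are displayed rounded — one last rounding, at four significant figures.
Expressed in SI base units: W = 123.3 N, H = 3.410e+09 Pa, K = 9.561e-07.
Wear volume V = K·W·L/H = 9.561e-07 · 123.3 · 1.233e+04 / 3.410e+09 = 4.263e-10 m³.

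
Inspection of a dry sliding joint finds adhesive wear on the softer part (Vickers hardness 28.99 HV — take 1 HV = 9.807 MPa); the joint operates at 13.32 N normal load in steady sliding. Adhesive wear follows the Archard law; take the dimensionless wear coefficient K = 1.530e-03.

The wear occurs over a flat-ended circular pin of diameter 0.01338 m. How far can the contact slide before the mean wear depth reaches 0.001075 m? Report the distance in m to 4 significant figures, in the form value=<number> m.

value=2109 m

Intermediates appear rounded — the computation holds full float precision; rounded just once to 4 significant digits.
Hardness H = 28.99 HV × 9.807 MPa/HV = 284.3 MPa = 2.843e+08 Pa.
Contact area A = π·d²/4 = π·(0.01338 m)²/4 = 1.406e-04 m².
Expressed in SI base units: W = 13.32 N, H = 2.843e+08 Pa, K = 1.530e-03.
At the depth limit, V_lim = h_lim·A = 0.001075 · 1.406e-04 = 1.512e-07 m³.
Life L = V_lim·H/(K·W) = 1.512e-07 · 2.843e+08 / (1.530e-03 · 13.32) = 2109 m.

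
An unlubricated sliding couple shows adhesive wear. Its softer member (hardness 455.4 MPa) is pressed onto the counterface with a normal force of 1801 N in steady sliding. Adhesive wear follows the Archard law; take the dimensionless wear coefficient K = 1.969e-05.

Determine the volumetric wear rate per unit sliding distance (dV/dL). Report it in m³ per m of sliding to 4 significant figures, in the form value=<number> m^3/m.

Every step keeps exact precision — intermediates are printed rounded. Rounded once at the end: 4 significant figures.
Hardness H = 455.4 MPa = 4.554e+08 Pa.
As SI base values: W = 1801 N, H = 4.554e+08 Pa, K = 1.969e-05.
Volumetric rate dV/dL = K·W/H — distance-free: 1.969e-05 · 1801 / 4.554e+08 = 7.787e-11 m³/m.

value=7.787e-11 m^3/m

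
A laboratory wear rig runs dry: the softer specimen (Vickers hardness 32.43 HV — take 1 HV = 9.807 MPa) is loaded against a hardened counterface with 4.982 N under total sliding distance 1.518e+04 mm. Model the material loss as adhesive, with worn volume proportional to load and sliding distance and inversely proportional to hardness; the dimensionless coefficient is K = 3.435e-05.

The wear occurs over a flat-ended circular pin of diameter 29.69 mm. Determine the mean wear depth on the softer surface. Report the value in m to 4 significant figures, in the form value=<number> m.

value=1.180e-08 m

Intermediate values are displayed rounded, and every step runs at full float precision; rounded just once to 4 significant digits.
Distance covered L = 1.518e+04 mm = 15.18 m.
Hardness H = 32.43 HV × 9.807 MPa/HV = 318.0 MPa = 3.180e+08 Pa.
Pin diameter d = 29.69 mm = 0.02969 m. Contact area A = π·d²/4 = π·(0.02969 m)²/4 = 6.923e-04 m².
In SI base units, W = 4.982 N, H = 3.180e+08 Pa, K = 3.435e-05.
Archard volume V = K·W·L/H = 3.435e-05 · 4.982 · 15.18 / 3.180e+08 = 8.168e-12 m³.
Depth h = V/A = 8.168e-12 / 6.923e-04 = 1.180e-08 m.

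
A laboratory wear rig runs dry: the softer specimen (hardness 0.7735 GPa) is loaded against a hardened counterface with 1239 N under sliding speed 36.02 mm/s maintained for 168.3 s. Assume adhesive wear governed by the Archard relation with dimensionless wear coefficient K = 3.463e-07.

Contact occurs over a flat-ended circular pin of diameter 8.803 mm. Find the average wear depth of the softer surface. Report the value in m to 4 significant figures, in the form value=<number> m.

value=5.525e-08 m

All arithmetic holds exact precision, and intermediate values are printed rounded. Rounded just once to 4 significant digits.
Sliding speed v = 36.02 mm/s = 0.03602 m/s. Sliding distance L = v·t = 0.03602 m/s × 168.3 s = 6.062 m.
Hardness H = 0.7735 GPa = 7.735e+08 Pa.
Pin diameter d = 8.803 mm = 0.008803 m. Contact area A = π·d²/4 = π·(0.008803 m)²/4 = 6.086e-05 m².
Working in SI base units: W = 1239 N, H = 7.735e+08 Pa, K = 3.463e-07.
The Archard volume V = K·W·L/H = 3.463e-07 · 1239 · 6.062 / 7.735e+08 = 3.363e-12 m³.
Depth h = V/A = 3.363e-12 / 6.086e-05 = 5.525e-08 m.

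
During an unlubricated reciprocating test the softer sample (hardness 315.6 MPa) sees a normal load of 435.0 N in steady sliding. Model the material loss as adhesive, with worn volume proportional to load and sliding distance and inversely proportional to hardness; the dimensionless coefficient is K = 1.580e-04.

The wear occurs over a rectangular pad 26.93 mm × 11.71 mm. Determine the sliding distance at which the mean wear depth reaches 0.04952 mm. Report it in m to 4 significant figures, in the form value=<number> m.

All working math runs at full precision — intermediate values are displayed rounded, and a single final rounding: 4 significant figures.
Convert: Hardness H = 315.6 MPa = 3.156e+08 Pa.
Convert: Pad sides 26.93 mm × 11.71 mm = 0.02693 m × 0.01171 m. Contact area A = 0.02693 m × 0.01171 m = 3.154e-04 m².
Convert: Depth limit h_lim = 0.04952 mm = 4.952e-05 m.
As SI base values: W = 435.0 N, H = 3.156e+08 Pa, K = 1.580e-04.
At the depth limit, V_lim = h_lim·A = 4.952e-05 · 3.154e-04 = 1.562e-08 m³.
Inverting, life L = V_lim·H/(K·W) = 1.562e-08 · 3.156e+08 / (1.580e-04 · 435.0) = 71.71 m.

value=71.71 m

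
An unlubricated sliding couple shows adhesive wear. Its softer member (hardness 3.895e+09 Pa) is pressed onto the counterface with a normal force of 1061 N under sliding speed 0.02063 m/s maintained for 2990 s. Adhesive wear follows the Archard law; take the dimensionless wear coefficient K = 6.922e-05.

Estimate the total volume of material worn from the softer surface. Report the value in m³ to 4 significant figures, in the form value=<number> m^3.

value=1.163e-09 m^3

Printed values are rounded — every step holds full float precision, and one final rounding to four significant figures.
Convert: Sliding distance L = v·t = 0.02063 m/s × 2990 s = 61.68 m.
Restated in SI base units: W = 1061 N, H = 3.895e+09 Pa, K = 6.922e-05.
The Archard volume V = K·W·L/H = 6.922e-05 · 1061 · 61.68 / 3.895e+09 = 1.163e-09 m³.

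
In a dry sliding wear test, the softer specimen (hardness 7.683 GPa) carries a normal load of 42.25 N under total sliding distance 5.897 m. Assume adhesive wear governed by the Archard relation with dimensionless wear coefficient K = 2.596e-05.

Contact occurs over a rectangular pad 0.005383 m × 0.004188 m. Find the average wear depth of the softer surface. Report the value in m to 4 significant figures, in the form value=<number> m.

value=3.734e-08 m

The algebra keeps exact precision, and intermediates appear rounded; a single final rounding to 4 significant digits.
Hardness H = 7.683 GPa = 7.683e+09 Pa.
Contact area A = 0.005383 m × 0.004188 m = 2.254e-05 m².
In SI base units, W = 42.25 N, H = 7.683e+09 Pa, K = 2.596e-05.
Worn volume V = K·W·L/H = 2.596e-05 · 42.25 · 5.897 / 7.683e+09 = 8.418e-13 m³.
Average depth h = V/A = 8.418e-13 / 2.254e-05 = 3.734e-08 m.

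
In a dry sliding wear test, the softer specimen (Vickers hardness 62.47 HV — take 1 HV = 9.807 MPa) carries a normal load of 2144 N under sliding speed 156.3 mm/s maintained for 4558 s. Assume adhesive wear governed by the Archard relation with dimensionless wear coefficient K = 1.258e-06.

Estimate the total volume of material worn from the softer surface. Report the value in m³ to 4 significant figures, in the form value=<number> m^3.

All working math runs at full float precision. The intermediates are printed rounded, and a single final rounding: four significant figures.
Sliding speed v = 156.3 mm/s = 0.1563 m/s. Total distance L = v·t = 0.1563 m/s × 4558 s = 712.4 m.
Hardness H = 62.47 HV × 9.807 MPa/HV = 612.6 MPa = 6.126e+08 Pa.
SI base units throughout: W = 2144 N, H = 6.126e+08 Pa, K = 1.258e-06.
Wear volume V = K·W·L/H = 1.258e-06 · 2144 · 712.4 / 6.126e+08 = 3.136e-09 m³.

value=3.136e-09 m^3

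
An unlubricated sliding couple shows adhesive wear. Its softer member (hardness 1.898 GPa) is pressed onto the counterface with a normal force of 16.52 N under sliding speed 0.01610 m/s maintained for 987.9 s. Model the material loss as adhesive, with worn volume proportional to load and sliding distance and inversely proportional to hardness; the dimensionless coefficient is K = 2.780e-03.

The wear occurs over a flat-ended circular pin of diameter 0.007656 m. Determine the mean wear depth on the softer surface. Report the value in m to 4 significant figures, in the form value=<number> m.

value=8.360e-06 m

The intermediates are displayed rounded — all arithmetic keeps full precision. Rounded once at the end, at four significant digits.
Distance L = v·t = 0.01610 m/s × 987.9 s = 15.91 m.
Hardness H = 1.898 GPa = 1.898e+09 Pa.
Contact area A = π·d²/4 = π·(0.007656 m)²/4 = 4.604e-05 m².
In SI base units, W = 16.52 N, H = 1.898e+09 Pa, K = 2.780e-03.
Apply Archard: V = K·W·L/H = 2.780e-03 · 16.52 · 15.91 / 1.898e+09 = 3.849e-10 m³.
Wear depth h = V/A = 3.849e-10 / 4.604e-05 = 8.360e-06 m.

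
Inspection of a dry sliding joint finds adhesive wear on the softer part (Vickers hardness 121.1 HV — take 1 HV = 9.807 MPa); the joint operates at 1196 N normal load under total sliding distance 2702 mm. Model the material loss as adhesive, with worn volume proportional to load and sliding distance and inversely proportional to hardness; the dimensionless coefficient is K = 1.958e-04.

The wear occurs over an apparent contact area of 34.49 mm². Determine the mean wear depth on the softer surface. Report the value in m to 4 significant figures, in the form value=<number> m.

value=1.545e-05 m

The intermediates are displayed rounded, and each operation maintains full float precision; one final rounding to four significant digits.
Convert: Path length L = 2702 mm = 2.702 m.
Convert: Hardness H = 121.1 HV × 9.807 MPa/HV = 1188 MPa = 1.188e+09 Pa.
Convert: Contact area A = 34.49 mm² = 3.449e-05 m².
In SI base units: W = 1196 N, H = 1.188e+09 Pa, K = 1.958e-04.
Apply Archard: V = K·W·L/H = 1.958e-04 · 1196 · 2.702 / 1.188e+09 = 5.328e-10 m³.
Wear depth h = V/A = 5.328e-10 / 3.449e-05 = 1.545e-05 m.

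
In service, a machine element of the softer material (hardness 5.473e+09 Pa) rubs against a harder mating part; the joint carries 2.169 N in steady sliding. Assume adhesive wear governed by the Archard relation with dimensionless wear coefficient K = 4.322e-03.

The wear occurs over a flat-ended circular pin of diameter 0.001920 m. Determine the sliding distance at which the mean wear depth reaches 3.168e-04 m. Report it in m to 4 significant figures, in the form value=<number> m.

value=535.5 m

The intermediates are displayed rounded, and each operation keeps full precision — rounded just once, at four significant figures.
Convert: Contact area A = π·d²/4 = π·(0.001920 m)²/4 = 2.895e-06 m².
Working in SI base units: W = 2.169 N, H = 5.473e+09 Pa, K = 4.322e-03.
Volume at the limit: V_lim = h_lim·A = 3.168e-04 · 2.895e-06 = 9.172e-10 m³.
So the life L = V_lim·H/(K·W) = 9.172e-10 · 5.473e+09 / (4.322e-03 · 2.169) = 535.5 m.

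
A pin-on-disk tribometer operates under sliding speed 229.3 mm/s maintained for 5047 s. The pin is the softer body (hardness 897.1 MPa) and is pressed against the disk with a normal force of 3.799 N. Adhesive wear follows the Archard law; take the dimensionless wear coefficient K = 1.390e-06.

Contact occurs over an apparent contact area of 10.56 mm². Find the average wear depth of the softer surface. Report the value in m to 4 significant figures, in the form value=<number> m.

value=6.451e-07 m

Printed values are rounded — all working math carries full float precision — one final rounding, at 4 significant figures.
Sliding speed v = 229.3 mm/s = 0.2293 m/s. Path length L = v·t = 0.2293 m/s × 5047 s = 1157 m.
Hardness H = 897.1 MPa = 8.971e+08 Pa.
Contact area A = 10.56 mm² = 1.056e-05 m².
In SI base units, W = 3.799 N, H = 8.971e+08 Pa, K = 1.390e-06.
Worn volume V = K·W·L/H = 1.390e-06 · 3.799 · 1157 / 8.971e+08 = 6.812e-12 m³.
Mean depth h = V/A = 6.812e-12 / 1.056e-05 = 6.451e-07 m.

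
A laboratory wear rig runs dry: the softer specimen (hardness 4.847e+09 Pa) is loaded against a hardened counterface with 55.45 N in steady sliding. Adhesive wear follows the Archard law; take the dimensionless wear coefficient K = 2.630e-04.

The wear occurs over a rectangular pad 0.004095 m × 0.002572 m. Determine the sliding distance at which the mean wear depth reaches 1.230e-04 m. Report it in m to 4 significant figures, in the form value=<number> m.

Each operation carries full float precision — the intermediates appear rounded. Rounded once at the end to 4 significant figures.
Convert: Contact area A = 0.004095 m × 0.002572 m = 1.053e-05 m².
Expressed in SI base units: W = 55.45 N, H = 4.847e+09 Pa, K = 2.630e-04.
Limit volume V_lim = h_lim·A = 1.230e-04 · 1.053e-05 = 1.295e-09 m³.
Sliding life L = V_lim·H/(K·W) = 1.295e-09 · 4.847e+09 / (2.630e-04 · 55.45) = 430.6 m.

value=430.6 m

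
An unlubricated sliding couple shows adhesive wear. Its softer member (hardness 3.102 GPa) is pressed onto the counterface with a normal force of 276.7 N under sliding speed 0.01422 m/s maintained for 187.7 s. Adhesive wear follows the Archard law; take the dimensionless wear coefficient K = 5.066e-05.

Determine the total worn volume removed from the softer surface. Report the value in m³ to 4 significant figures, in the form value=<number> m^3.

value=1.206e-11 m^3

The intermediates are shown rounded. All working math maintains full float precision. Rounded just once, at 4 significant digits.
Distance covered L = v·t = 0.01422 m/s × 187.7 s = 2.669 m.
Hardness H = 3.102 GPa = 3.102e+09 Pa.
Restated in SI base units: W = 276.7 N, H = 3.102e+09 Pa, K = 5.066e-05.
Apply Archard: V = K·W·L/H = 5.066e-05 · 276.7 · 2.669 / 3.102e+09 = 1.206e-11 m³.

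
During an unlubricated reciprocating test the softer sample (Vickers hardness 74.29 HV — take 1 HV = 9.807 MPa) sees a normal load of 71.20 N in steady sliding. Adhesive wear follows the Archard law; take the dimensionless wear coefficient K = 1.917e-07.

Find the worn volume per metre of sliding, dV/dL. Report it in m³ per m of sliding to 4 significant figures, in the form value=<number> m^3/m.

Displayed values are rounded. Each operation carries full precision — rounded once at the end to four significant figures.
Convert: Hardness H = 74.29 HV × 9.807 MPa/HV = 728.6 MPa = 7.286e+08 Pa.
Collected in SI base units: W = 71.20 N, H = 7.286e+08 Pa, K = 1.917e-07.
Wear rate dV/dL = K·W/H: 1.917e-07 · 71.20 / 7.286e+08 = 1.873e-14 m³/m.

value=1.873e-14 m^3/m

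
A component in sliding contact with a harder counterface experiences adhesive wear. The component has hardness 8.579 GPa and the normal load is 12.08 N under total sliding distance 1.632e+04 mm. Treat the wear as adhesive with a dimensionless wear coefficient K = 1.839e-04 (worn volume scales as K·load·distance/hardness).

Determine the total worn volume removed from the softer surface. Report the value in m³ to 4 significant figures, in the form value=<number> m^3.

Every step keeps full precision; intermediates are displayed rounded — rounded once at the end to four significant figures.
Path length L = 1.632e+04 mm = 16.32 m.
Hardness H = 8.579 GPa = 8.579e+09 Pa.
SI base units throughout: W = 12.08 N, H = 8.579e+09 Pa, K = 1.839e-04.
Archard relation: V = K·W·L/H = 1.839e-04 · 12.08 · 16.32 / 8.579e+09 = 4.226e-12 m³.

value=4.226e-12 m^3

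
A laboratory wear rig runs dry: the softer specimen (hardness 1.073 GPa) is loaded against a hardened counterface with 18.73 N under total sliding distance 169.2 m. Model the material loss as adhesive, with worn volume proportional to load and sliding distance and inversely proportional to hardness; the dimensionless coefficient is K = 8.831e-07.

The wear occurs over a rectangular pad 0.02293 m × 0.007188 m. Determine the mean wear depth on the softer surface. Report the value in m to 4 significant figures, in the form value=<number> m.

The intermediates are shown rounded, and the algebra keeps full precision, and rounded just once, at four significant figures.
Convert: Hardness H = 1.073 GPa = 1.073e+09 Pa.
Convert: Contact area A = 0.02293 m × 0.007188 m = 1.648e-04 m².
Restated in SI base units: W = 18.73 N, H = 1.073e+09 Pa, K = 8.831e-07.
Archard volume V = K·W·L/H = 8.831e-07 · 18.73 · 169.2 / 1.073e+09 = 2.608e-12 m³.
Mean wear depth h = V/A = 2.608e-12 / 1.648e-04 = 1.582e-08 m.

value=1.582e-08 m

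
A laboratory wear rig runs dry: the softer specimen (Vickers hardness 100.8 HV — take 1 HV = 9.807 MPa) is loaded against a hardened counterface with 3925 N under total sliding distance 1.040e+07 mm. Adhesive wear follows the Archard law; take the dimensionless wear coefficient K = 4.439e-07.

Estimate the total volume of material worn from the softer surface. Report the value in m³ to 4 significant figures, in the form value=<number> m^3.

The algebra carries exact precision — the intermediates appear rounded. Rounded once at the end: four significant figures.
Convert: Distance L = 1.040e+07 mm = 1.040e+04 m.
Convert: Hardness H = 100.8 HV × 9.807 MPa/HV = 988.5 MPa = 9.885e+08 Pa.
Expressed in SI base units: W = 3925 N, H = 9.885e+08 Pa, K = 4.439e-07.
Volume removed: V = K·W·L/H = 4.439e-07 · 3925 · 1.040e+04 / 9.885e+08 = 1.833e-08 m³.

value=1.833e-08 m^3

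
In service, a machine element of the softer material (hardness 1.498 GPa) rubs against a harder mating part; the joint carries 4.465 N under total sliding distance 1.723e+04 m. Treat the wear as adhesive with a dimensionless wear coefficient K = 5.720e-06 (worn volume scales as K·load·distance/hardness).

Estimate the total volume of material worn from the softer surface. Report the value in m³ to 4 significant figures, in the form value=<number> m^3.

value=2.938e-10 m^3

All working math maintains full float precision. Intermediate values are shown rounded. Rounded just once to four significant figures.
Convert: Hardness H = 1.498 GPa = 1.498e+09 Pa.
Restated in SI base units: W = 4.465 N, H = 1.498e+09 Pa, K = 5.720e-06.
Worn volume V = K·W·L/H = 5.720e-06 · 4.465 · 1.723e+04 / 1.498e+09 = 2.938e-10 m³.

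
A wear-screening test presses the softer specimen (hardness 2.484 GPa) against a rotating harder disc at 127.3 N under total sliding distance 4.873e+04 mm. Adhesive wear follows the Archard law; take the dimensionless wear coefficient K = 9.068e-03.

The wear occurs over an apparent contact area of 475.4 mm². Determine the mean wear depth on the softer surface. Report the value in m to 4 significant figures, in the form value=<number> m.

The intermediates are printed rounded. The algebra holds full precision; a lone final rounding, at 4 significant figures.
Sliding distance L = 4.873e+04 mm = 48.73 m.
Hardness H = 2.484 GPa = 2.484e+09 Pa.
Contact area A = 475.4 mm² = 4.754e-04 m².
In SI base units: W = 127.3 N, H = 2.484e+09 Pa, K = 9.068e-03.
Wear volume V = K·W·L/H = 9.068e-03 · 127.3 · 48.73 / 2.484e+09 = 2.265e-08 m³.
Depth of wear h = V/A = 2.265e-08 / 4.754e-04 = 4.763e-05 m.

value=4.763e-05 m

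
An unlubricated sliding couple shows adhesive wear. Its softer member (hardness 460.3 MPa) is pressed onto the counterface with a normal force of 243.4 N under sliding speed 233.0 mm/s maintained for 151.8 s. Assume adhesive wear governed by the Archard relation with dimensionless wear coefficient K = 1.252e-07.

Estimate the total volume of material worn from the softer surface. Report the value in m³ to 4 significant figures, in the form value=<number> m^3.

Each operation carries exact precision — quoted intermediates are rounded; one last rounding: four significant digits.
Convert: Sliding speed v = 233.0 mm/s = 0.2330 m/s. Sliding distance L = v·t = 0.2330 m/s × 151.8 s = 35.37 m.
Convert: Hardness H = 460.3 MPa = 4.603e+08 Pa.
SI base units throughout: W = 243.4 N, H = 4.603e+08 Pa, K = 1.252e-07.
By Archard's law, V = K·W·L/H = 1.252e-07 · 243.4 · 35.37 / 4.603e+08 = 2.342e-12 m³.

value=2.342e-12 m^3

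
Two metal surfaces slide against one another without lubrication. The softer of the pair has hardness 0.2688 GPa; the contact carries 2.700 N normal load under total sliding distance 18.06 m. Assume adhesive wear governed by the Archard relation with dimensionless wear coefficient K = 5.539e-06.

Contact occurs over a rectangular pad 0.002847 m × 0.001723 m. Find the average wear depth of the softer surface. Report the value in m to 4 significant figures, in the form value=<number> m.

Intermediate values are shown rounded, and the computation runs at full float precision; rounded just once to 4 significant digits.
Hardness H = 0.2688 GPa = 2.688e+08 Pa.
Contact area A = 0.002847 m × 0.001723 m = 4.905e-06 m².
Collected in SI base units: W = 2.700 N, H = 2.688e+08 Pa, K = 5.539e-06.
Archard relation: V = K·W·L/H = 5.539e-06 · 2.700 · 18.06 / 2.688e+08 = 1.005e-12 m³.
Mean wear depth h = V/A = 1.005e-12 / 4.905e-06 = 2.048e-07 m.

value=2.048e-07 m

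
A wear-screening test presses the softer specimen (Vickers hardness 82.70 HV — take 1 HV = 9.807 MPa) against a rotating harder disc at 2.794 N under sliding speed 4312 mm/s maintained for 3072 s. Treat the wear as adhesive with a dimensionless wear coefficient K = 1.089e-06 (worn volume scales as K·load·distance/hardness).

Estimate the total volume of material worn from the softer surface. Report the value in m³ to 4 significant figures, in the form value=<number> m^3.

The computation keeps exact precision — the intermediates are displayed rounded, and a lone final rounding: 4 significant figures.
Convert: Sliding speed v = 4312 mm/s = 4.312 m/s. Total distance L = v·t = 4.312 m/s × 3072 s = 1.325e+04 m.
Convert: Hardness H = 82.70 HV × 9.807 MPa/HV = 811.0 MPa = 8.110e+08 Pa.
In SI base units: W = 2.794 N, H = 8.110e+08 Pa, K = 1.089e-06.
Wear volume V = K·W·L/H = 1.089e-06 · 2.794 · 1.325e+04 / 8.110e+08 = 4.969e-11 m³.

value=4.969e-11 m^3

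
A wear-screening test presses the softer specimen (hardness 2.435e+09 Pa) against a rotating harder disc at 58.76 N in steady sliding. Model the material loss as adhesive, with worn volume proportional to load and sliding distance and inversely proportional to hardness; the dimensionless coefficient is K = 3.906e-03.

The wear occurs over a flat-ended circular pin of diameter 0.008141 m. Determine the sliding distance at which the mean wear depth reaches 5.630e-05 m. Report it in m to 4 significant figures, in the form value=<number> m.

Each operation holds full float precision; intermediate values are printed rounded, and rounded once at the end: 4 significant digits.
Convert: Contact area A = π·d²/4 = π·(0.008141 m)²/4 = 5.205e-05 m².
As SI base values: W = 58.76 N, H = 2.435e+09 Pa, K = 3.906e-03.
At the depth limit, V_lim = h_lim·A = 5.630e-05 · 5.205e-05 = 2.931e-09 m³.
Sliding life L = V_lim·H/(K·W) = 2.931e-09 · 2.435e+09 / (3.906e-03 · 58.76) = 31.09 m.

value=31.09 m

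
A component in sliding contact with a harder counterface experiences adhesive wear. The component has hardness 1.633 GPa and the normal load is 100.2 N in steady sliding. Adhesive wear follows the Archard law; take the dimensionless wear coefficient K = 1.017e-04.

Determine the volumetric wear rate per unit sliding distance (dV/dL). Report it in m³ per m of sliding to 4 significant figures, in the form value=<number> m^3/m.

value=6.240e-12 m^3/m

Each operation maintains exact precision; intermediates appear rounded. Rounded just once to 4 significant digits.
Convert: Hardness H = 1.633 GPa = 1.633e+09 Pa.
SI base units throughout: W = 100.2 N, H = 1.633e+09 Pa, K = 1.017e-04.
Volumetric rate dV/dL = K·W/H (no L dependence): 1.017e-04 · 100.2 / 1.633e+09 = 6.240e-12 m³/m.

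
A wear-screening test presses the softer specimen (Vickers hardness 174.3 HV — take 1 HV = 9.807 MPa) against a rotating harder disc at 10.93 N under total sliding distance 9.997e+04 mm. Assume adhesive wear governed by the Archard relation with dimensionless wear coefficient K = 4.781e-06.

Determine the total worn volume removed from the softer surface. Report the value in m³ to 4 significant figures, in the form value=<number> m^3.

value=3.056e-12 m^3

All working math maintains full precision. Intermediates are printed rounded. Rounded just once: 4 significant figures.
Distance L = 9.997e+04 mm = 99.97 m.
Hardness H = 174.3 HV × 9.807 MPa/HV = 1709 MPa = 1.709e+09 Pa.
Working in SI base units: W = 10.93 N, H = 1.709e+09 Pa, K = 4.781e-06.
Archard volume V = K·W·L/H = 4.781e-06 · 10.93 · 99.97 / 1.709e+09 = 3.056e-12 m³.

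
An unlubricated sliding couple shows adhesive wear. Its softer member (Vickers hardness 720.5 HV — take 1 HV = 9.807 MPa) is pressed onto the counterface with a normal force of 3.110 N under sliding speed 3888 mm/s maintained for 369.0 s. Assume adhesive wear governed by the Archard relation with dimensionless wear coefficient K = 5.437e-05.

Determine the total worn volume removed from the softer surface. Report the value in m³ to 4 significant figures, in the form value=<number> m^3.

Quoted intermediates are rounded — every step keeps exact precision. Rounded once at the end to four significant digits.
Sliding speed v = 3888 mm/s = 3.888 m/s. The distance L = v·t = 3.888 m/s × 369.0 s = 1435 m.
Hardness H = 720.5 HV × 9.807 MPa/HV = 7066 MPa = 7.066e+09 Pa.
In SI base units: W = 3.110 N, H = 7.066e+09 Pa, K = 5.437e-05.
Archard volume V = K·W·L/H = 5.437e-05 · 3.110 · 1435 / 7.066e+09 = 3.433e-11 m³.

value=3.433e-11 m^3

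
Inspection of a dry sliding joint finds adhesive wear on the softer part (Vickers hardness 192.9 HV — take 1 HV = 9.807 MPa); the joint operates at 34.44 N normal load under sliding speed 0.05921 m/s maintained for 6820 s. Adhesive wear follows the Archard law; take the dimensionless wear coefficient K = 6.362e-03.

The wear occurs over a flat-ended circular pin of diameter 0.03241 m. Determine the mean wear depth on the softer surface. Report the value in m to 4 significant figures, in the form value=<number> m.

The computation carries full float precision. Intermediate values are printed rounded, and rounded once at the end: 4 significant figures.
The distance L = v·t = 0.05921 m/s × 6820 s = 403.8 m.
Hardness H = 192.9 HV × 9.807 MPa/HV = 1892 MPa = 1.892e+09 Pa.
Contact area A = π·d²/4 = π·(0.03241 m)²/4 = 8.250e-04 m².
In SI base units: W = 34.44 N, H = 1.892e+09 Pa, K = 6.362e-03.
The Archard volume V = K·W·L/H = 6.362e-03 · 34.44 · 403.8 / 1.892e+09 = 4.677e-08 m³.
Mean depth h = V/A = 4.677e-08 / 8.250e-04 = 5.669e-05 m.

value=5.669e-05 m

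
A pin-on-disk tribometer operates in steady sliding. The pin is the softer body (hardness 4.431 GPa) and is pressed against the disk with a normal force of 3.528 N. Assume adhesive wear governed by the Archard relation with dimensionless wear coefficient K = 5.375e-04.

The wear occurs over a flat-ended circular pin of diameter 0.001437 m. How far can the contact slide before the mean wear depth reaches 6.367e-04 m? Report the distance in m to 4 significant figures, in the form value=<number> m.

value=2413 m

Intermediate values are printed rounded — all working math carries full precision. Rounded just once, at four significant figures.
Convert: Hardness H = 4.431 GPa = 4.431e+09 Pa.
Convert: Contact area A = π·d²/4 = π·(0.001437 m)²/4 = 1.622e-06 m².
SI base units throughout: W = 3.528 N, H = 4.431e+09 Pa, K = 5.375e-04.
At the depth limit, V_lim = h_lim·A = 6.367e-04 · 1.622e-06 = 1.033e-09 m³.
Sliding life L = V_lim·H/(K·W) = 1.033e-09 · 4.431e+09 / (5.375e-04 · 3.528) = 2413 m.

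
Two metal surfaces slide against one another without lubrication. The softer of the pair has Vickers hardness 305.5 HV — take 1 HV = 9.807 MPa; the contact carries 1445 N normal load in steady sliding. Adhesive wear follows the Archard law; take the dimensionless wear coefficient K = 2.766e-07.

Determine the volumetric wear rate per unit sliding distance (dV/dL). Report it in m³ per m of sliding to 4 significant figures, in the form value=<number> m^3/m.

value=1.334e-13 m^3/m

All working math maintains full float precision. Intermediate values appear rounded; a lone final rounding to 4 significant figures.
Hardness H = 305.5 HV × 9.807 MPa/HV = 2996 MPa = 2.996e+09 Pa.
In SI base units, W = 1445 N, H = 2.996e+09 Pa, K = 2.766e-07.
Sliding wear rate dV/dL = K·W/H (independent of L): 2.766e-07 · 1445 / 2.996e+09 = 1.334e-13 m³/m.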